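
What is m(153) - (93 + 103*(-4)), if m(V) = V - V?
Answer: 319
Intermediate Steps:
m(V) = 0
m(153) - (93 + 103*(-4)) = 0 - (93 + 103*(-4)) = 0 - (93 - 412) = 0 - 1*(-319) = 0 + 319 = 319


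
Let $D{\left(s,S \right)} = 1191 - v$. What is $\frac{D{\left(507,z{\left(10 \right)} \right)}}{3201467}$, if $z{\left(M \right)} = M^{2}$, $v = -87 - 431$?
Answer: $\frac{1709}{3201467} \approx 0.00053382$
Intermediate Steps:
$v = -518$ ($v = -87 - 431 = -518$)
$D{\left(s,S \right)} = 1709$ ($D{\left(s,S \right)} = 1191 - -518 = 1191 + 518 = 1709$)
$\frac{D{\left(507,z{\left(10 \right)} \right)}}{3201467} = \frac{1709}{3201467}$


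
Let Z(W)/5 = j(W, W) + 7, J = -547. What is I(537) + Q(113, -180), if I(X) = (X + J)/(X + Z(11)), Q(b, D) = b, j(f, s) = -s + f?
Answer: 32313/286 ≈ 112.98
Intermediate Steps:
j(f, s) = f - s
Z(W) = 35 (Z(W) = 5*((W - W) + 7) = 5*(0 + 7) = 5*7 = 35)
I(X) = (-547 + X)/(35 + X) (I(X) = (X - 547)/(X + 35) = (-547 + X)/(35 + X))
I(537) + Q(113, -180) = (-547 + 537)/(35 + 537) + 113 = -10/572 + 113 = (1/572)*(-10) + 113 = -5/286 + 113 = 32313/286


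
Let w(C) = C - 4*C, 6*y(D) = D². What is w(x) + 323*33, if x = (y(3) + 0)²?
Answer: 42609/4 ≈ 10652.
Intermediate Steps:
y(D) = D²/6
x = 9/4 (x = ((⅙)*3² + 0)² = ((⅙)*9 + 0)² = (3/2 + 0)² = (3/2)² = 9/4 ≈ 2.2500)
w(C) = -3*C
w(x) + 323*33 = -3*9/4 + 323*33 = -27/4 + 10659 = 42609/4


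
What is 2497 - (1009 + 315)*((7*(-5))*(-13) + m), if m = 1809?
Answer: -2995039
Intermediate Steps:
2497 - (1009 + 315)*((7*(-5))*(-13) + m) = 2497 - (1009 + 315)*((7*(-5))*(-13) + 1809) = 2497 - 1324*(-35*(-13) + 1809) = 2497 - 1324*(455 + 1809) = 2497 - 1324*2264 = 2497 - 1*2997536 = 2497 - 2997536 = -2995039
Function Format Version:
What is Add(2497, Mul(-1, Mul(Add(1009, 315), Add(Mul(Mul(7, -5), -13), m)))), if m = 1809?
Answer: -2995039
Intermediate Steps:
Add(2497, Mul(-1, Mul(Add(1009, 315), Add(Mul(Mul(7, -5), -13), m)))) = Add(2497, Mul(-1, Mul(Add(1009, 315), Add(Mul(Mul(7, -5), -13), 1809)))) = Add(2497, Mul(-1, Mul(1324, Add(Mul(-35, -13), 1809)))) = Add(2497, Mul(-1, Mul(1324, Add(455, 1809)))) = Add(2497, Mul(-1, Mul(1324, 2264))) = Add(2497, Mul(-1, 2997536)) = Add(2497, -2997536) = -2995039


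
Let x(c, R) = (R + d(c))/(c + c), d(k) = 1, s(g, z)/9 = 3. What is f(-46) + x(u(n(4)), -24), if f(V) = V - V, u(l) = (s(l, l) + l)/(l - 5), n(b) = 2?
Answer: 69/58 ≈ 1.1897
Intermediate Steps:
s(g, z) = 27 (s(g, z) = 9*3 = 27)
u(l) = (27 + l)/(-5 + l) (u(l) = (27 + l)/(l - 5) = (27 + l)/(-5 + l))
f(V) = 0
x(c, R) = (1 + R)/(2*c) (x(c, R) = (R + 1)/(c + c) = (1 + R)/((2*c)) = (1 + R)*(1/(2*c)) = (1 + R)/(2*c))
f(-46) + x(u(n(4)), -24) = 0 + (1 - 24)/(2*(((27 + 2)/(-5 + 2)))) = 0 + (1/2)*(-23)/(29/(-3)) = 0 + (1/2)*(-23)/(-1/3*29) = 0 + (1/2)*(-23)/(-29/3) = 0 + (1/2)*(-3/29)*(-23) = 0 + 69/58 = 69/58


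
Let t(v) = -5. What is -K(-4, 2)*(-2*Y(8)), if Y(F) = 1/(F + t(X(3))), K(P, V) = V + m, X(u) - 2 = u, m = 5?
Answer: 14/3 ≈ 4.6667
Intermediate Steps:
X(u) = 2 + u
K(P, V) = 5 + V (K(P, V) = V + 5 = 5 + V)
Y(F) = 1/(-5 + F) (Y(F) = 1/(F - 5) = 1/(-5 + F))
-K(-4, 2)*(-2*Y(8)) = -(5 + 2)*(-2/(-5 + 8)) = -7*(-2/3) = -7*(-2*⅓) = -7*(-2)/3 = -1*(-14/3) = 14/3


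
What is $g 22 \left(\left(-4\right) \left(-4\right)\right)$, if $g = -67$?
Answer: $-23584$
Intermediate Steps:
$g 22 \left(\left(-4\right) \left(-4\right)\right) = \left(-67\right) 22 \left(\left(-4\right) \left(-4\right)\right) = \left(-1474\right) 16 = -23584$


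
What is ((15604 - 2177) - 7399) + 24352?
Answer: 30380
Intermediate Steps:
((15604 - 2177) - 7399) + 24352 = (13427 - 7399) + 24352 = 6028 + 24352 = 30380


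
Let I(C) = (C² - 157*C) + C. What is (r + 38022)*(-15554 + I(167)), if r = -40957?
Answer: 40259395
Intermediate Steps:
I(C) = C² - 156*C
(r + 38022)*(-15554 + I(167)) = (-40957 + 38022)*(-15554 + 167*(-156 + 167)) = -2935*(-15554 + 167*11) = -2935*(-15554 + 1837) = -2935*(-13717) = 40259395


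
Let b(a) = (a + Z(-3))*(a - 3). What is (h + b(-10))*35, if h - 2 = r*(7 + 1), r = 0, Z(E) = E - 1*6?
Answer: 8715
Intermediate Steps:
Z(E) = -6 + E (Z(E) = E - 6 = -6 + E)
b(a) = (-9 + a)*(-3 + a) (b(a) = (a + (-6 - 3))*(a - 3) = (a - 9)*(-3 + a) = (-9 + a)*(-3 + a))
h = 2 (h = 2 + 0*(7 + 1) = 2 + 0*8 = 2 + 0 = 2)
(h + b(-10))*35 = (2 + (27 + (-10)**2 - 12*(-10)))*35 = (2 + (27 + 100 + 120))*35 = (2 + 247)*35 = 249*35 = 8715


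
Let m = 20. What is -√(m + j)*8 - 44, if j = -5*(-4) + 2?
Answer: -44 - 8*√42 ≈ -95.846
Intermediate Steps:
j = 22 (j = 20 + 2 = 22)
-√(m + j)*8 - 44 = -√(20 + 22)*8 - 44 = -√42*8 - 44 = -8*√42 - 44 = -44 - 8*√42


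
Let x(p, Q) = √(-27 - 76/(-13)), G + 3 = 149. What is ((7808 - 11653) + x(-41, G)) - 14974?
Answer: -18819 + 5*I*√143/13 ≈ -18819.0 + 4.5993*I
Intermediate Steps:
G = 146 (G = -3 + 149 = 146)
x(p, Q) = 5*I*√143/13 (x(p, Q) = √(-27 - 76*(-1/13)) = √(-27 + 76/13) = √(-275/13) = 5*I*√143/13)
((7808 - 11653) + x(-41, G)) - 14974 = ((7808 - 11653) + 5*I*√143/13) - 14974 = (-3845 + 5*I*√143/13) - 14974 = -18819 + 5*I*√143/13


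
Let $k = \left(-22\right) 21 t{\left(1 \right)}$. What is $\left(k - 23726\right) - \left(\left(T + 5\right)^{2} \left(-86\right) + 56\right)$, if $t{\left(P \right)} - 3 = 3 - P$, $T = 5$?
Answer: $-17492$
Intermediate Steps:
$t{\left(P \right)} = 6 - P$ ($t{\left(P \right)} = 3 - \left(-3 + P\right) = 6 - P$)
$k = -2310$ ($k = \left(-22\right) 21 \left(6 - 1\right) = - 462 \left(6 - 1\right) = \left(-462\right) 5 = -2310$)
$\left(k - 23726\right) - \left(\left(T + 5\right)^{2} \left(-86\right) + 56\right) = \left(-2310 - 23726\right) - \left(\left(5 + 5\right)^{2} \left(-86\right) + 56\right) = \left(-2310 - 23726\right) - \left(10^{2} \left(-86\right) + 56\right) = -26036 - \left(100 \left(-86\right) + 56\right) = -26036 - \left(-8600 + 56\right) = -26036 - -8544 = -26036 + 8544 = -17492$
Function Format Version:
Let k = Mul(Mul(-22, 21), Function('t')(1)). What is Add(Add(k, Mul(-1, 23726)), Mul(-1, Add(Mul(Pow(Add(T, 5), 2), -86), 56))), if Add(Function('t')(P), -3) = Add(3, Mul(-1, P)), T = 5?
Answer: -17492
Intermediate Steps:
Function('t')(P) = Add(6, Mul(-1, P)) (Function('t')(P) = Add(3, Add(3, Mul(-1, P))) = Add(6, Mul(-1, P)))
k = -2310 (k = Mul(Mul(-22, 21), Add(6, Mul(-1, 1))) = Mul(-462, Add(6, -1)) = Mul(-462, 5) = -2310)
Add(Add(k, Mul(-1, 23726)), Mul(-1, Add(Mul(Pow(Add(T, 5), 2), -86), 56))) = Add(Add(-2310, Mul(-1, 23726)), Mul(-1, Add(Mul(Pow(Add(5, 5), 2), -86), 56))) = Add(Add(-2310, -23726), Mul(-1, Add(Mul(Pow(10, 2), -86), 56))) = Add(-26036, Mul(-1, Add(Mul(100, -86), 56))) = Add(-26036, Mul(-1, Add(-8600, 56))) = Add(-26036, Mul(-1, -8544)) = Add(-26036, 8544) = -17492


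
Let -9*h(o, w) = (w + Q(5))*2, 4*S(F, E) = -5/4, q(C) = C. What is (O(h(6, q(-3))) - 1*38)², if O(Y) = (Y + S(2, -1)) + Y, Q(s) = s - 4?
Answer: 29041321/20736 ≈ 1400.5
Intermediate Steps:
S(F, E) = -5/16 (S(F, E) = (-5/4)/4 = (-5*¼)/4 = (¼)*(-5/4) = -5/16)
Q(s) = -4 + s
h(o, w) = -2/9 - 2*w/9 (h(o, w) = -(w + (-4 + 5))*2/9 = -(w + 1)*2/9 = -(1 + w)*2/9 = -(2 + 2*w)/9 = -2/9 - 2*w/9)
O(Y) = -5/16 + 2*Y (O(Y) = (Y - 5/16) + Y = (-5/16 + Y) + Y = -5/16 + 2*Y)
(O(h(6, q(-3))) - 1*38)² = ((-5/16 + 2*(-2/9 - 2/9*(-3))) - 1*38)² = ((-5/16 + 2*(-2/9 + ⅔)) - 38)² = ((-5/16 + 2*(4/9)) - 38)² = ((-5/16 + 8/9) - 38)² = (83/144 - 38)² = (-5389/144)² = 29041321/20736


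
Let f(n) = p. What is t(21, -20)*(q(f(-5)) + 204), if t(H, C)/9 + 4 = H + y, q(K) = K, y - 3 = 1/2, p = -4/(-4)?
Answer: 75645/2 ≈ 37823.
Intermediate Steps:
p = 1 (p = -4*(-¼) = 1)
y = 7/2 (y = 3 + 1/2 = 3 + 1*(½) = 3 + ½ = 7/2 ≈ 3.5000)
f(n) = 1
t(H, C) = -9/2 + 9*H (t(H, C) = -36 + 9*(H + 7/2) = -36 + 9*(7/2 + H) = -36 + (63/2 + 9*H) = -9/2 + 9*H)
t(21, -20)*(q(f(-5)) + 204) = (-9/2 + 9*21)*(1 + 204) = (-9/2 + 189)*205 = (369/2)*205 = 75645/2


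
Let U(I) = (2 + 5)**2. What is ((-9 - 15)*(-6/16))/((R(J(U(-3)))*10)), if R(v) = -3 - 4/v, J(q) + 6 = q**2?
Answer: -4311/14378 ≈ -0.29983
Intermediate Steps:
U(I) = 49 (U(I) = 7**2 = 49)
J(q) = -6 + q**2
((-9 - 15)*(-6/16))/((R(J(U(-3)))*10)) = ((-9 - 15)*(-6/16))/(((-3 - 4/(-6 + 49**2))*10)) = (-(-144)/16)/(((-3 - 4/(-6 + 2401))*10)) = (-24*(-3/8))/(((-3 - 4/2395)*10)) = 9/(((-3 - 4*1/2395)*10)) = 9/(((-3 - 4/2395)*10)) = 9/((-7189/2395*10)) = 9/(-14378/479) = 9*(-479/14378) = -4311/14378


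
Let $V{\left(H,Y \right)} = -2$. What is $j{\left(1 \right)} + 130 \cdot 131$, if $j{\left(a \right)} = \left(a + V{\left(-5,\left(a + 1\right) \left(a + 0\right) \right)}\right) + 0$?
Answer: $17029$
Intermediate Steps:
$j{\left(a \right)} = -2 + a$ ($j{\left(a \right)} = \left(a - 2\right) + 0 = \left(-2 + a\right) + 0 = -2 + a$)
$j{\left(1 \right)} + 130 \cdot 131 = \left(-2 + 1\right) + 130 \cdot 131 = -1 + 17030 = 17029$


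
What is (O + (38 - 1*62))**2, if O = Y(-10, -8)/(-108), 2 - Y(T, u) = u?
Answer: 1692601/2916 ≈ 580.45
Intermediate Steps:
Y(T, u) = 2 - u
O = -5/54 (O = (2 - 1*(-8))/(-108) = (2 + 8)*(-1/108) = 10*(-1/108) = -5/54 ≈ -0.092593)
(O + (38 - 1*62))**2 = (-5/54 + (38 - 1*62))**2 = (-5/54 + (38 - 62))**2 = (-5/54 - 24)**2 = (-1301/54)**2 = 1692601/2916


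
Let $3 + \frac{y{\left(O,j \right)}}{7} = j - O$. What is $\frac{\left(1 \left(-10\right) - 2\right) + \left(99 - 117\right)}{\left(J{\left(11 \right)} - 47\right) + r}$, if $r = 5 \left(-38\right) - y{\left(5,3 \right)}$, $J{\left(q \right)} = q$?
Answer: $\frac{30}{191} \approx 0.15707$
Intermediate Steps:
$y{\left(O,j \right)} = -21 - 7 O + 7 j$ ($y{\left(O,j \right)} = -21 + 7 \left(j - O\right) = -21 - \left(- 7 j + 7 O\right) = -21 - 7 O + 7 j$)
$r = -155$ ($r = 5 \left(-38\right) - \left(-21 - 35 + 7 \cdot 3\right) = -190 - \left(-21 - 35 + 21\right) = -190 - -35 = -190 + 35 = -155$)
$\frac{\left(1 \left(-10\right) - 2\right) + \left(99 - 117\right)}{\left(J{\left(11 \right)} - 47\right) + r} = \frac{\left(1 \left(-10\right) - 2\right) + \left(99 - 117\right)}{\left(11 - 47\right) - 155} = \frac{\left(-10 - 2\right) - 18}{-36 - 155} = \frac{-12 - 18}{-191} = \left(-30\right) \left(- \frac{1}{191}\right) = \frac{30}{191}$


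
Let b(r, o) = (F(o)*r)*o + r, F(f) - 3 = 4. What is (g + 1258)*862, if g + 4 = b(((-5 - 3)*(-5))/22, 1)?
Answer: 12028348/11 ≈ 1.0935e+6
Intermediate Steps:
F(f) = 7 (F(f) = 3 + 4 = 7)
b(r, o) = r + 7*o*r (b(r, o) = (7*r)*o + r = 7*o*r + r = r + 7*o*r)
g = 116/11 (g = -4 + (((-5 - 3)*(-5))/22)*(1 + 7*1) = -4 + (-8*(-5)*(1/22))*(1 + 7) = -4 + (40*(1/22))*8 = -4 + (20/11)*8 = -4 + 160/11 = 116/11 ≈ 10.545)
(g + 1258)*862 = (116/11 + 1258)*862 = (13954/11)*862 = 12028348/11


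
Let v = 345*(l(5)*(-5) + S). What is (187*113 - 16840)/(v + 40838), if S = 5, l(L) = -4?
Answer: 4291/49463 ≈ 0.086752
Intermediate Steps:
v = 8625 (v = 345*(-4*(-5) + 5) = 345*(20 + 5) = 345*25 = 8625)
(187*113 - 16840)/(v + 40838) = (187*113 - 16840)/(8625 + 40838) = (21131 - 16840)/49463 = 4291*(1/49463) = 4291/49463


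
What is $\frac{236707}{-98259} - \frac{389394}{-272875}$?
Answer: $- \frac{26329957579}{26812424625} \approx -0.98201$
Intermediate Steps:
$\frac{236707}{-98259} - \frac{389394}{-272875} = 236707 \left(- \frac{1}{98259}\right) - - \frac{389394}{272875} = - \frac{236707}{98259} + \frac{389394}{272875} = - \frac{26329957579}{26812424625}$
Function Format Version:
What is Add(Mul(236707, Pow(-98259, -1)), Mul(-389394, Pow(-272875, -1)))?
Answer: Rational(-26329957579, 26812424625) ≈ -0.98201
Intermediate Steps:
Add(Mul(236707, Pow(-98259, -1)), Mul(-389394, Pow(-272875, -1))) = Add(Mul(236707, Rational(-1, 98259)), Mul(-389394, Rational(-1, 272875))) = Add(Rational(-236707, 98259), Rational(389394, 272875)) = Rational(-26329957579, 26812424625)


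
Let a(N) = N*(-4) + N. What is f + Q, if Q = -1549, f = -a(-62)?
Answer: -1735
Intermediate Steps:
a(N) = -3*N (a(N) = -4*N + N = -3*N)
f = -186 (f = -(-3)*(-62) = -1*186 = -186)
f + Q = -186 - 1549 = -1735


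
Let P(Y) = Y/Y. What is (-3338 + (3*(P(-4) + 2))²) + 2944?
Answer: -313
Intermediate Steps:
P(Y) = 1
(-3338 + (3*(P(-4) + 2))²) + 2944 = (-3338 + (3*(1 + 2))²) + 2944 = (-3338 + (3*3)²) + 2944 = (-3338 + 9²) + 2944 = (-3338 + 81) + 2944 = -3257 + 2944 = -313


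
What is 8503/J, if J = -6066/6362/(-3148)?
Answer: 85147239364/3033 ≈ 2.8074e+7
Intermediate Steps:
J = 3033/10013788 (J = -6066*1/6362*(-1/3148) = -3033/3181*(-1/3148) = 3033/10013788 ≈ 0.00030288)
8503/J = 8503/(3033/10013788) = 8503*(10013788/3033) = 85147239364/3033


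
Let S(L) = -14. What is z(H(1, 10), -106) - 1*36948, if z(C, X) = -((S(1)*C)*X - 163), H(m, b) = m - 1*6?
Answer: -29365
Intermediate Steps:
H(m, b) = -6 + m (H(m, b) = m - 6 = -6 + m)
z(C, X) = 163 + 14*C*X (z(C, X) = -((-14*C)*X - 163) = -(-14*C*X - 163) = -(-163 - 14*C*X) = 163 + 14*C*X)
z(H(1, 10), -106) - 1*36948 = (163 + 14*(-6 + 1)*(-106)) - 1*36948 = (163 + 14*(-5)*(-106)) - 36948 = (163 + 7420) - 36948 = 7583 - 36948 = -29365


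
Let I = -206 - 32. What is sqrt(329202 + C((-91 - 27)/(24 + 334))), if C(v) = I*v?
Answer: 20*sqrt(26376187)/179 ≈ 573.83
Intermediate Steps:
I = -238
C(v) = -238*v
sqrt(329202 + C((-91 - 27)/(24 + 334))) = sqrt(329202 - 238*(-91 - 27)/(24 + 334)) = sqrt(329202 - (-28084)/358) = sqrt(329202 - 238*(-59/179)) = sqrt(329202 + 14042/179) = sqrt(58941200/179) = 20*sqrt(26376187)/179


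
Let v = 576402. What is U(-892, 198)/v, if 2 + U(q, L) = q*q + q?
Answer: 397385/288201 ≈ 1.3788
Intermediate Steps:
U(q, L) = -2 + q + q² (U(q, L) = -2 + (q*q + q) = -2 + (q² + q) = -2 + (q + q²) = -2 + q + q²)
U(-892, 198)/v = (-2 - 892 + (-892)²)/576402 = (-2 - 892 + 795664)*(1/576402) = 794770*(1/576402) = 397385/288201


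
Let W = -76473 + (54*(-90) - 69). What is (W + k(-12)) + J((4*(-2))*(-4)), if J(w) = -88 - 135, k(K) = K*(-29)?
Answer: -81277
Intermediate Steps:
k(K) = -29*K
W = -81402 (W = -76473 + (-4860 - 69) = -76473 - 4929 = -81402)
J(w) = -223
(W + k(-12)) + J((4*(-2))*(-4)) = (-81402 - 29*(-12)) - 223 = (-81402 + 348) - 223 = -81054 - 223 = -81277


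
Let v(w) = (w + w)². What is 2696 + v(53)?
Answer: 13932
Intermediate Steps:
v(w) = 4*w² (v(w) = (2*w)² = 4*w²)
2696 + v(53) = 2696 + 4*53² = 2696 + 4*2809 = 2696 + 11236 = 13932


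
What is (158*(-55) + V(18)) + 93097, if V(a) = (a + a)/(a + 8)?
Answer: 1097309/13 ≈ 84408.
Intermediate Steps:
V(a) = 2*a/(8 + a) (V(a) = (2*a)/(8 + a) = 2*a/(8 + a))
(158*(-55) + V(18)) + 93097 = (158*(-55) + 2*18/(8 + 18)) + 93097 = (-8690 + 2*18/26) + 93097 = (-8690 + 2*18*(1/26)) + 93097 = (-8690 + 18/13) + 93097 = -112952/13 + 93097 = 1097309/13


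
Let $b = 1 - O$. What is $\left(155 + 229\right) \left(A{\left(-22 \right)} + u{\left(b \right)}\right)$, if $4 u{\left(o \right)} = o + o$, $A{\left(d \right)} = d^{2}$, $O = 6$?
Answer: $184896$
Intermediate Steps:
$b = -5$ ($b = 1 - 6 = -5$)
$u{\left(o \right)} = \frac{o}{2}$ ($u{\left(o \right)} = \frac{o + o}{4} = \frac{2 o}{4} = \frac{o}{2}$)
$\left(155 + 229\right) \left(A{\left(-22 \right)} + u{\left(b \right)}\right) = \left(155 + 229\right) \left(\left(-22\right)^{2} + \frac{1}{2} \left(-5\right)\right) = 384 \left(484 - \frac{5}{2}\right) = 384 \cdot \frac{963}{2} = 184896$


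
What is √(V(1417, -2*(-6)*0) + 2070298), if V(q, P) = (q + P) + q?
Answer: 6*√57587 ≈ 1439.8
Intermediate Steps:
V(q, P) = P + 2*q (V(q, P) = (P + q) + q = P + 2*q)
√(V(1417, -2*(-6)*0) + 2070298) = √((-2*(-6)*0 + 2*1417) + 2070298) = √((12*0 + 2834) + 2070298) = √((0 + 2834) + 2070298) = √(2834 + 2070298) = √2073132 = 6*√57587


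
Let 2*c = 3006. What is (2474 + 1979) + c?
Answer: 5956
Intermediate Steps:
c = 1503 (c = (½)*3006 = 1503)
(2474 + 1979) + c = (2474 + 1979) + 1503 = 4453 + 1503 = 5956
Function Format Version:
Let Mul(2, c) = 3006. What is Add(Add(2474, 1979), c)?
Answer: 5956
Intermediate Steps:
c = 1503 (c = Mul(Rational(1, 2), 3006) = 1503)
Add(Add(2474, 1979), c) = Add(Add(2474, 1979), 1503) = Add(4453, 1503) = 5956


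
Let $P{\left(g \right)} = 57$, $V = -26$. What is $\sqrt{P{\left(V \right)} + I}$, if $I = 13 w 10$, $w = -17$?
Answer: $i \sqrt{2153} \approx 46.4 i$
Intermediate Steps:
$I = -2210$ ($I = 13 \left(-17\right) 10 = \left(-221\right) 10 = -2210$)
$\sqrt{P{\left(V \right)} + I} = \sqrt{57 - 2210} = \sqrt{-2153} = i \sqrt{2153}$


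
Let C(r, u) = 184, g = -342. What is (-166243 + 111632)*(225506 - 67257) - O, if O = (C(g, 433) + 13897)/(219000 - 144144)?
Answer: -646915742835065/74856 ≈ -8.6421e+9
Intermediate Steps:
O = 14081/74856 (O = (184 + 13897)/(219000 - 144144) = 14081/74856 ≈ 0.18811)
(-166243 + 111632)*(225506 - 67257) - O = (-166243 + 111632)*(225506 - 67257) - 1*14081/74856 = -54611*158249 - 14081/74856 = -8642136139 - 14081/74856 = -646915742835065/74856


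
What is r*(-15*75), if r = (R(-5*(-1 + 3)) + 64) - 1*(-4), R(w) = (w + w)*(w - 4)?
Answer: -391500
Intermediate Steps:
R(w) = 2*w*(-4 + w) (R(w) = (2*w)*(-4 + w) = 2*w*(-4 + w))
r = 348 (r = (2*(-5*(-1 + 3))*(-4 - 5*(-1 + 3)) + 64) - 1*(-4) = (2*(-5*2)*(-4 - 5*2) + 64) + 4 = (2*(-10)*(-4 - 10) + 64) + 4 = (2*(-10)*(-14) + 64) + 4 = (280 + 64) + 4 = 344 + 4 = 348)
r*(-15*75) = 348*(-15*75) = 348*(-1125) = -391500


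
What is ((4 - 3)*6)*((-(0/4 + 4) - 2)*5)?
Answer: -180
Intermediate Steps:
((4 - 3)*6)*((-(0/4 + 4) - 2)*5) = (1*6)*((-(0*(¼) + 4) - 2)*5) = 6*((-(0 + 4) - 2)*5) = 6*((-1*4 - 2)*5) = 6*((-4 - 2)*5) = 6*(-6*5) = 6*(-30) = -180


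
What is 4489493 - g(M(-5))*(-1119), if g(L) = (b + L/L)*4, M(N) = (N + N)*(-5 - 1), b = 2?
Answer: 4502921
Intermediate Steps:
M(N) = -12*N (M(N) = (2*N)*(-6) = -12*N)
g(L) = 12 (g(L) = (2 + L/L)*4 = (2 + 1)*4 = 3*4 = 12)
4489493 - g(M(-5))*(-1119) = 4489493 - 12*(-1119) = 4489493 - 1*(-13428) = 4489493 + 13428 = 4502921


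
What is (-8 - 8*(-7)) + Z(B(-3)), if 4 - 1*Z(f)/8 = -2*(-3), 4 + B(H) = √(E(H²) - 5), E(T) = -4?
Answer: 32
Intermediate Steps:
B(H) = -4 + 3*I (B(H) = -4 + √(-4 - 5) = -4 + √(-9) = -4 + 3*I)
Z(f) = -16 (Z(f) = 32 - (-16)*(-3) = 32 - 8*6 = 32 - 48 = -16)
(-8 - 8*(-7)) + Z(B(-3)) = (-8 - 8*(-7)) - 16 = (-8 + 56) - 16 = 48 - 16 = 32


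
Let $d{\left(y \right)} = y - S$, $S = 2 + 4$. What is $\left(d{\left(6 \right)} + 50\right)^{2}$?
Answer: $2500$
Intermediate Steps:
$S = 6$
$d{\left(y \right)} = -6 + y$ ($d{\left(y \right)} = y - 6 = -6 + y$)
$\left(d{\left(6 \right)} + 50\right)^{2} = \left(\left(-6 + 6\right) + 50\right)^{2} = \left(0 + 50\right)^{2} = 50^{2} = 2500$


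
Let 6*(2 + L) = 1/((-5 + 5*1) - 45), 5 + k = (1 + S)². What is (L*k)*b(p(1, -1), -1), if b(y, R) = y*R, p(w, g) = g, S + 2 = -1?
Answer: 541/270 ≈ 2.0037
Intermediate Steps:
S = -3 (S = -2 - 1 = -3)
k = -1 (k = -5 + (1 - 3)² = -5 + (-2)² = -5 + 4 = -1)
b(y, R) = R*y
L = -541/270 (L = -2 + 1/(6*((-5 + 5*1) - 45)) = -2 + 1/(6*((-5 + 5) - 45)) = -2 + 1/(6*(0 - 45)) = -2 + (⅙)/(-45) = -2 + (⅙)*(-1/45) = -2 - 1/270 = -541/270 ≈ -2.0037)
(L*k)*b(p(1, -1), -1) = (-541/270*(-1))*(-1*(-1)) = (541/270)*1 = 541/270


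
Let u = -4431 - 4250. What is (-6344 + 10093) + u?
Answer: -4932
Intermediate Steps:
u = -8681
(-6344 + 10093) + u = (-6344 + 10093) - 8681 = 3749 - 8681 = -4932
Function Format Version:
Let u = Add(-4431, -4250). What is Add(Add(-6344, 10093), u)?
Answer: -4932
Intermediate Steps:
u = -8681
Add(Add(-6344, 10093), u) = Add(Add(-6344, 10093), -8681) = Add(3749, -8681) = -4932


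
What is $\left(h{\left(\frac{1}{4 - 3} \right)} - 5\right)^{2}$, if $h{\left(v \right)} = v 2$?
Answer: $9$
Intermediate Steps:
$h{\left(v \right)} = 2 v$
$\left(h{\left(\frac{1}{4 - 3} \right)} - 5\right)^{2} = \left(\frac{2}{4 - 3} - 5\right)^{2} = \left(\frac{2}{1} - 5\right)^{2} = \left(2 \cdot 1 - 5\right)^{2} = \left(2 - 5\right)^{2} = \left(-3\right)^{2} = 9$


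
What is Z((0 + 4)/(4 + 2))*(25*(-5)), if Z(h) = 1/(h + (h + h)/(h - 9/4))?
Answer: 1425/2 ≈ 712.50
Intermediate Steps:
Z(h) = 1/(h + 2*h/(-9/4 + h)) (Z(h) = 1/(h + (2*h)/(h - 9*1/4)) = 1/(h + (2*h)/(h - 9/4)) = 1/(h + (2*h)/(-9/4 + h)) = 1/(h + 2*h/(-9/4 + h)))
Z((0 + 4)/(4 + 2))*(25*(-5)) = ((-9 + 4*((0 + 4)/(4 + 2)))/((((0 + 4)/(4 + 2)))*(-1 + 4*((0 + 4)/(4 + 2)))))*(25*(-5)) = ((-9 + 4*(4/6))/(((4/6))*(-1 + 4*(4/6))))*(-125) = ((-9 + 4*(4*(1/6)))/(((4*(1/6)))*(-1 + 4*(4*(1/6)))))*(-125) = ((-9 + 4*(2/3))/((2/3)*(-1 + 4*(2/3))))*(-125) = (3*(-9 + 8/3)/(2*(-1 + 8/3)))*(-125) = ((3/2)*(-19/3)/(5/3))*(-125) = ((3/2)*(3/5)*(-19/3))*(-125) = -57/10*(-125) = 1425/2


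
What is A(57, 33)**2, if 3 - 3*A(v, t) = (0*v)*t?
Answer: 1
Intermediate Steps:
A(v, t) = 1 (A(v, t) = 1 - 0*v*t/3 = 1 - 0*t = 1 - 1/3*0 = 1 + 0 = 1)
A(57, 33)**2 = 1**2 = 1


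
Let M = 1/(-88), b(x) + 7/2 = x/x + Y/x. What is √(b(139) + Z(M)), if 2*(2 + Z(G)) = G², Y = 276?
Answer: I*√1504790926/24464 ≈ 1.5857*I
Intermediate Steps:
b(x) = -5/2 + 276/x (b(x) = -7/2 + (x/x + 276/x) = -7/2 + (1 + 276/x) = -5/2 + 276/x)
M = -1/88 ≈ -0.011364
Z(G) = -2 + G²/2
√(b(139) + Z(M)) = √((-5/2 + 276/139) + (-2 + (-1/88)²/2)) = √((-5/2 + 276*(1/139)) + (-2 + (½)*(1/7744))) = √((-5/2 + 276/139) + (-2 + 1/15488)) = √(-143/278 - 30975/15488) = √(-5412917/2152832) = I*√1504790926/24464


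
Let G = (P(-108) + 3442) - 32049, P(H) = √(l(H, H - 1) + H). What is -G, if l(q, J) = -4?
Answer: 28607 - 4*I*√7 ≈ 28607.0 - 10.583*I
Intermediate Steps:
P(H) = √(-4 + H)
G = -28607 + 4*I*√7 (G = (√(-4 - 108) + 3442) - 32049 = (√(-112) + 3442) - 32049 = (4*I*√7 + 3442) - 32049 = (3442 + 4*I*√7) - 32049 = -28607 + 4*I*√7 ≈ -28607.0 + 10.583*I)
-G = -(-28607 + 4*I*√7) = 28607 - 4*I*√7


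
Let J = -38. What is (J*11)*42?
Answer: -17556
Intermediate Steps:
(J*11)*42 = -38*11*42 = -418*42 = -17556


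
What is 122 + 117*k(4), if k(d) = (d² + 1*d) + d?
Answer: 2930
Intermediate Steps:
k(d) = d² + 2*d (k(d) = (d² + d) + d = (d + d²) + d = d² + 2*d)
122 + 117*k(4) = 122 + 117*(4*(2 + 4)) = 122 + 117*(4*6) = 122 + 117*24 = 122 + 2808 = 2930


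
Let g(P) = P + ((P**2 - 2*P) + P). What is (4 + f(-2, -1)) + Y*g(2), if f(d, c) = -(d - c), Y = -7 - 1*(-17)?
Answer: 45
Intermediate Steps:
Y = 10 (Y = -7 + 17 = 10)
f(d, c) = c - d
g(P) = P**2 (g(P) = P + (P**2 - P) = P**2)
(4 + f(-2, -1)) + Y*g(2) = (4 + (-1 - 1*(-2))) + 10*2**2 = (4 + (-1 + 2)) + 10*4 = (4 + 1) + 40 = 5 + 40 = 45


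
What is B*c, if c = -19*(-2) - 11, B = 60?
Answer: 1620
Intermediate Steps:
c = 27 (c = 38 - 11 = 27)
B*c = 60*27 = 1620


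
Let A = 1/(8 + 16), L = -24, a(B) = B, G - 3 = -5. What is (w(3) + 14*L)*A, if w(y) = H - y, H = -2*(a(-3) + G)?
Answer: -329/24 ≈ -13.708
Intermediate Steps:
G = -2 (G = 3 - 5 = -2)
H = 10 (H = -2*(-3 - 2) = -2*(-5) = 10)
w(y) = 10 - y
A = 1/24 ≈ 0.041667
(w(3) + 14*L)*A = ((10 - 1*3) + 14*(-24))*(1/24) = ((10 - 3) - 336)*(1/24) = (7 - 336)*(1/24) = -329*1/24 = -329/24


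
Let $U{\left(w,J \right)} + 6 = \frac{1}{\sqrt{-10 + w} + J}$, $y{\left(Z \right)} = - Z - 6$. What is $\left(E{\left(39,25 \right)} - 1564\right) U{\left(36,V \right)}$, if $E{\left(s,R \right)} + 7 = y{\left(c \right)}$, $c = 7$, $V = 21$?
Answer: $\frac{3910896}{415} + \frac{1584 \sqrt{26}}{415} \approx 9443.3$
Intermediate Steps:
$y{\left(Z \right)} = -6 - Z$
$E{\left(s,R \right)} = -20$ ($E{\left(s,R \right)} = -7 - 13 = -20$)
$U{\left(w,J \right)} = -6 + \frac{1}{J + \sqrt{-10 + w}}$ ($U{\left(w,J \right)} = -6 + \frac{1}{\sqrt{-10 + w} + J} = -6 + \frac{1}{J + \sqrt{-10 + w}}$)
$\left(E{\left(39,25 \right)} - 1564\right) U{\left(36,V \right)} = \left(-20 - 1564\right) \frac{1 - 126 - 6 \sqrt{-10 + 36}}{21 + \sqrt{-10 + 36}} = - 1584 \frac{1 - 126 - 6 \sqrt{26}}{21 + \sqrt{26}} = - 1584 \frac{-125 - 6 \sqrt{26}}{21 + \sqrt{26}} = - \frac{1584 \left(-125 - 6 \sqrt{26}\right)}{21 + \sqrt{26}}$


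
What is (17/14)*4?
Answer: 34/7 ≈ 4.8571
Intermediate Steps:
(17/14)*4 = 34/7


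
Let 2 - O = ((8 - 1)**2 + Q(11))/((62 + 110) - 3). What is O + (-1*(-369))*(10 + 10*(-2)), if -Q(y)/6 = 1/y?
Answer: -527425/143 ≈ -3688.3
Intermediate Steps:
Q(y) = -6/y
O = 245/143 (O = 2 - ((8 - 1)**2 - 6/11)/((62 + 110) - 3) = 2 - (7**2 - 6*1/11)/(172 - 3) = 2 - (49 - 6/11)/169 = 2 - 533/(11*169) = 2 - 1*41/143 = 2 - 41/143 = 245/143 ≈ 1.7133)
O + (-1*(-369))*(10 + 10*(-2)) = 245/143 + (-1*(-369))*(10 + 10*(-2)) = 245/143 + 369*(10 - 20) = 245/143 + 369*(-10) = 245/143 - 3690 = -527425/143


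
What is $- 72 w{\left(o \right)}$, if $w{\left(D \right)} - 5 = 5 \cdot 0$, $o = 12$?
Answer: $-360$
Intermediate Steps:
$w{\left(D \right)} = 5$ ($w{\left(D \right)} = 5 + 5 \cdot 0 = 5 + 0 = 5$)
$- 72 w{\left(o \right)} = \left(-72\right) 5 = -360$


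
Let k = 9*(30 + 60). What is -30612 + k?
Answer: -29802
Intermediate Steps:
k = 810 (k = 9*90 = 810)
-30612 + k = -30612 + 810 = -29802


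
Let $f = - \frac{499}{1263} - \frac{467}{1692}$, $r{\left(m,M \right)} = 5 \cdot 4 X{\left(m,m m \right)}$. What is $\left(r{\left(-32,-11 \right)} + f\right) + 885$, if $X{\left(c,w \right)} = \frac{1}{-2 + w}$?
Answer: $\frac{321904305367}{364001652} \approx 884.35$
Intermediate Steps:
$r{\left(m,M \right)} = \frac{20}{-2 + m^{2}}$ ($r{\left(m,M \right)} = \frac{5 \cdot 4}{-2 + m m} = \frac{20}{-2 + m^{2}}$)
$f = - \frac{478043}{712332}$ ($f = \left(-499\right) \frac{1}{1263} - \frac{467}{1692} = - \frac{499}{1263} - \frac{467}{1692} = - \frac{478043}{712332} \approx -0.6711$)
$\left(r{\left(-32,-11 \right)} + f\right) + 885 = \left(\frac{20}{-2 + \left(-32\right)^{2}} - \frac{478043}{712332}\right) + 885 = \left(\frac{20}{-2 + 1024} - \frac{478043}{712332}\right) + 885 = \left(\frac{20}{1022} - \frac{478043}{712332}\right) + 885 = \left(20 \cdot \frac{1}{1022} - \frac{478043}{712332}\right) + 885 = \left(\frac{10}{511} - \frac{478043}{712332}\right) + 885 = - \frac{237156653}{364001652} + 885 = \frac{321904305367}{364001652}$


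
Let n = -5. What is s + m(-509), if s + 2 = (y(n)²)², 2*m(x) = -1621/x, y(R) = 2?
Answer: 15873/1018 ≈ 15.592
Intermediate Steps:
m(x) = -1621/(2*x) (m(x) = (-1621/x)/2 = -1621/(2*x))
s = 14 (s = -2 + (2²)² = -2 + 4² = -2 + 16 = 14)
s + m(-509) = 14 - 1621/2/(-509) = 14 - 1621/2*(-1/509) = 14 + 1621/1018 = 15873/1018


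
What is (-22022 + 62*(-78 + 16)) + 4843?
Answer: -21023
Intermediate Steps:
(-22022 + 62*(-78 + 16)) + 4843 = (-22022 + 62*(-62)) + 4843 = (-22022 - 3844) + 4843 = -25866 + 4843 = -21023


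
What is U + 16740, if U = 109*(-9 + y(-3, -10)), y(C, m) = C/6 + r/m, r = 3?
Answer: 78359/5 ≈ 15672.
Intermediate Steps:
y(C, m) = 3/m + C/6 (y(C, m) = C/6 + 3/m = 3/m + C/6)
U = -5341/5 (U = 109*(-9 + (3/(-10) + (⅙)*(-3))) = 109*(-9 + (3*(-⅒) - ½)) = 109*(-9 + (-3/10 - ½)) = 109*(-9 - ⅘) = 109*(-49/5) = -5341/5 ≈ -1068.2)
U + 16740 = -5341/5 + 16740 = 78359/5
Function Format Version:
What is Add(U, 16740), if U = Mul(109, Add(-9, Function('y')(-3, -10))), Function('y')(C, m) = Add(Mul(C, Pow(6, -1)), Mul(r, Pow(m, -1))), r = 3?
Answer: Rational(78359, 5) ≈ 15672.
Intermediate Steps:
Function('y')(C, m) = Add(Mul(3, Pow(m, -1)), Mul(Rational(1, 6), C)) (Function('y')(C, m) = Add(Mul(C, Pow(6, -1)), Mul(3, Pow(m, -1))) = Add(Mul(C, Rational(1, 6)), Mul(3, Pow(m, -1))) = Add(Mul(Rational(1, 6), C), Mul(3, Pow(m, -1))) = Add(Mul(3, Pow(m, -1)), Mul(Rational(1, 6), C)))
U = Rational(-5341, 5) (U = Mul(109, Add(-9, Add(Mul(3, Pow(-10, -1)), Mul(Rational(1, 6), -3)))) = Mul(109, Add(-9, Add(Mul(3, Rational(-1, 10)), Rational(-1, 2)))) = Mul(109, Add(-9, Add(Rational(-3, 10), Rational(-1, 2)))) = Mul(109, Add(-9, Rational(-4, 5))) = Mul(109, Rational(-49, 5)) = Rational(-5341, 5) ≈ -1068.2)
Add(U, 16740) = Add(Rational(-5341, 5), 16740) = Rational(78359, 5)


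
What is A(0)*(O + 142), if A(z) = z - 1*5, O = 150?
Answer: -1460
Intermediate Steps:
A(z) = -5 + z (A(z) = z - 5 = -5 + z)
A(0)*(O + 142) = (-5 + 0)*(150 + 142) = -5*292 = -1460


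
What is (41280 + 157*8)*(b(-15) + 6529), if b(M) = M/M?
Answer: 277760080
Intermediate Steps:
b(M) = 1
(41280 + 157*8)*(b(-15) + 6529) = (41280 + 157*8)*(1 + 6529) = (41280 + 1256)*6530 = 42536*6530 = 277760080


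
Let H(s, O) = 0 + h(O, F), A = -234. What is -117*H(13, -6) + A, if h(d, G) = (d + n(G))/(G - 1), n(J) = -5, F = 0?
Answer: -1521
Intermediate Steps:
h(d, G) = (-5 + d)/(-1 + G) (h(d, G) = (d - 5)/(G - 1) = (-5 + d)/(-1 + G))
H(s, O) = 5 - O (H(s, O) = 0 + (-5 + O)/(-1 + 0) = 0 + (-5 + O)/(-1) = 0 - (-5 + O) = 0 + (5 - O) = 5 - O)
-117*H(13, -6) + A = -117*(5 - 1*(-6)) - 234 = -117*(5 + 6) - 234 = -117*11 - 234 = -1287 - 234 = -1521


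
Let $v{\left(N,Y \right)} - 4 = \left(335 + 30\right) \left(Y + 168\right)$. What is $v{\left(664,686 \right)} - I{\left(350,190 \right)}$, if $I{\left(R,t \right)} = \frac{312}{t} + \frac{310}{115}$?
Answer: $\frac{681085612}{2185} \approx 3.1171 \cdot 10^{5}$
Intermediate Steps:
$I{\left(R,t \right)} = \frac{62}{23} + \frac{312}{t}$ ($I{\left(R,t \right)} = \frac{312}{t} + 310 \cdot \frac{1}{115} = \frac{312}{t} + \frac{62}{23} = \frac{62}{23} + \frac{312}{t}$)
$v{\left(N,Y \right)} = 61324 + 365 Y$ ($v{\left(N,Y \right)} = 4 + \left(335 + 30\right) \left(Y + 168\right) = 4 + 365 \left(168 + Y\right) = 4 + \left(61320 + 365 Y\right) = 61324 + 365 Y$)
$v{\left(664,686 \right)} - I{\left(350,190 \right)} = \left(61324 + 365 \cdot 686\right) - \left(\frac{62}{23} + \frac{312}{190}\right) = \left(61324 + 250390\right) - \left(\frac{62}{23} + 312 \cdot \frac{1}{190}\right) = 311714 - \left(\frac{62}{23} + \frac{156}{95}\right) = 311714 - \frac{9478}{2185} = \frac{681085612}{2185}$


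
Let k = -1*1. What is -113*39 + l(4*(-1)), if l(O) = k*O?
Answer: -4403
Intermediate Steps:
k = -1
l(O) = -O
-113*39 + l(4*(-1)) = -113*39 - 4*(-1) = -4407 - 1*(-4) = -4407 + 4 = -4403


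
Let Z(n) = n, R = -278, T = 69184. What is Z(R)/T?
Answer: -139/34592 ≈ -0.0040183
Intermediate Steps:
Z(R)/T = -278/69184 = -278*1/69184 = -139/34592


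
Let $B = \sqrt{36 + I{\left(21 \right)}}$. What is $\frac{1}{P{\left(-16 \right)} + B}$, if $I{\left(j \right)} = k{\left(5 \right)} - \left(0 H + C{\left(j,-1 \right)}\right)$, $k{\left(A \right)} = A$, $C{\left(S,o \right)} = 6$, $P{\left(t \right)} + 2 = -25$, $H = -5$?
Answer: $- \frac{27}{694} - \frac{\sqrt{35}}{694} \approx -0.04743$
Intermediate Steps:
$P{\left(t \right)} = -27$ ($P{\left(t \right)} = -2 - 25 = -27$)
$I{\left(j \right)} = -1$ ($I{\left(j \right)} = 5 - \left(0 \left(-5\right) + 6\right) = 5 - \left(0 + 6\right) = 5 - 6 = -1$)
$B = \sqrt{35}$ ($B = \sqrt{36 - 1} = \sqrt{35} \approx 5.9161$)
$\frac{1}{P{\left(-16 \right)} + B} = \frac{1}{-27 + \sqrt{35}}$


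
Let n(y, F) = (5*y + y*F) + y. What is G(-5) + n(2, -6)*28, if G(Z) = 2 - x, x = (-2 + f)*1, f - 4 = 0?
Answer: 0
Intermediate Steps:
f = 4 (f = 4 + 0 = 4)
x = 2 (x = (-2 + 4)*1 = 2*1 = 2)
G(Z) = 0 (G(Z) = 2 - 1*2 = 2 - 2 = 0)
n(y, F) = 6*y + F*y (n(y, F) = (5*y + F*y) + y = 6*y + F*y)
G(-5) + n(2, -6)*28 = 0 + (2*(6 - 6))*28 = 0 + (2*0)*28 = 0 + 0*28 = 0 + 0 = 0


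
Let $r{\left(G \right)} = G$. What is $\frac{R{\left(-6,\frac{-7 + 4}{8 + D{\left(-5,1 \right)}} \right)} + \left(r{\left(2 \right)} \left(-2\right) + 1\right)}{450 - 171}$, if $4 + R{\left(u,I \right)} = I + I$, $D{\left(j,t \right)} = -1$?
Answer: $- \frac{55}{1953} \approx -0.028162$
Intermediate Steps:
$R{\left(u,I \right)} = -4 + 2 I$ ($R{\left(u,I \right)} = -4 + \left(I + I\right) = -4 + 2 I$)
$\frac{R{\left(-6,\frac{-7 + 4}{8 + D{\left(-5,1 \right)}} \right)} + \left(r{\left(2 \right)} \left(-2\right) + 1\right)}{450 - 171} = \frac{\left(-4 + 2 \frac{-7 + 4}{8 - 1}\right) + \left(2 \left(-2\right) + 1\right)}{450 - 171} = \frac{\left(-4 + 2 \left(- \frac{3}{7}\right)\right) + \left(-4 + 1\right)}{279} = \left(\left(-4 + 2 \left(\left(-3\right) \frac{1}{7}\right)\right) - 3\right) \frac{1}{279} = \left(\left(-4 + 2 \left(- \frac{3}{7}\right)\right) - 3\right) \frac{1}{279} = \left(\left(-4 - \frac{6}{7}\right) - 3\right) \frac{1}{279} = \left(- \frac{34}{7} - 3\right) \frac{1}{279} = \left(- \frac{55}{7}\right) \frac{1}{279} = - \frac{55}{1953}$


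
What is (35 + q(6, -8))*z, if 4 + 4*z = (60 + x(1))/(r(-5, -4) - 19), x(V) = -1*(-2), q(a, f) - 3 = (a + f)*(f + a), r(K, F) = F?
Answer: -1617/23 ≈ -70.304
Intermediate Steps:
q(a, f) = 3 + (a + f)**2 (q(a, f) = 3 + (a + f)*(f + a) = 3 + (a + f)*(a + f) = 3 + (a + f)**2)
x(V) = 2
z = -77/46 (z = -1 + ((60 + 2)/(-4 - 19))/4 = -1 + (62/(-23))/4 = -1 + (62*(-1/23))/4 = -1 + (1/4)*(-62/23) = -1 - 31/46 = -77/46 ≈ -1.6739)
(35 + q(6, -8))*z = (35 + (3 + (6 - 8)**2))*(-77/46) = (35 + (3 + (-2)**2))*(-77/46) = (35 + (3 + 4))*(-77/46) = (35 + 7)*(-77/46) = 42*(-77/46) = -1617/23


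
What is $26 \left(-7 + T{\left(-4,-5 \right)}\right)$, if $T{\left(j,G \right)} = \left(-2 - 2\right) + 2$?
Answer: $-234$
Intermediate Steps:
$T{\left(j,G \right)} = -2$ ($T{\left(j,G \right)} = -4 + 2 = -2$)
$26 \left(-7 + T{\left(-4,-5 \right)}\right) = 26 \left(-7 - 2\right) = 26 \left(-9\right) = -234$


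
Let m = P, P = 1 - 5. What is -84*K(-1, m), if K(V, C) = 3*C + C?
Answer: 1344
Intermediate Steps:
P = -4
m = -4
K(V, C) = 4*C
-84*K(-1, m) = -336*(-4) = -84*(-16) = 1344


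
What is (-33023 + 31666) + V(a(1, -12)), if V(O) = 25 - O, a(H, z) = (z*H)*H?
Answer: -1320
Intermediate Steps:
a(H, z) = z*H² (a(H, z) = (H*z)*H = z*H²)
(-33023 + 31666) + V(a(1, -12)) = (-33023 + 31666) + (25 - (-12)*1²) = -1357 + (25 - (-12)) = -1357 + (25 - 1*(-12)) = -1357 + (25 + 12) = -1357 + 37 = -1320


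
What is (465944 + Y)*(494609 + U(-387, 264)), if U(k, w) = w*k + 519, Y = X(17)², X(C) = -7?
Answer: 183116609280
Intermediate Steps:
Y = 49 (Y = (-7)² = 49)
U(k, w) = 519 + k*w (U(k, w) = k*w + 519 = 519 + k*w)
(465944 + Y)*(494609 + U(-387, 264)) = (465944 + 49)*(494609 + (519 - 387*264)) = 465993*(494609 + (519 - 102168)) = 465993*(494609 - 101649) = 465993*392960 = 183116609280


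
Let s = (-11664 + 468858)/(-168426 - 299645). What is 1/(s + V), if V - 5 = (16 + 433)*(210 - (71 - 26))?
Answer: 468071/34678923196 ≈ 1.3497e-5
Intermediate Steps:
V = 74090 (V = 5 + (16 + 433)*(210 - (71 - 26)) = 5 + 449*(210 - 1*45) = 5 + 449*(210 - 45) = 5 + 449*165 = 5 + 74085 = 74090)
s = -457194/468071 (s = 457194/(-468071) = 457194*(-1/468071) = -457194/468071 ≈ -0.97676)
1/(s + V) = 1/(-457194/468071 + 74090) = 1/(34678923196/468071) = 468071/34678923196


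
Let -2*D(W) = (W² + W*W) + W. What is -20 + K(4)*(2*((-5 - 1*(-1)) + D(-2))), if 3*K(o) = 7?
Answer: -158/3 ≈ -52.667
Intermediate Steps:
K(o) = 7/3 (K(o) = (⅓)*7 = 7/3)
D(W) = -W² - W/2 (D(W) = -((W² + W*W) + W)/2 = -((W² + W²) + W)/2 = -(2*W² + W)/2 = -(W + 2*W²)/2 = -W² - W/2)
-20 + K(4)*(2*((-5 - 1*(-1)) + D(-2))) = -20 + 7*(2*((-5 - 1*(-1)) - 1*(-2)*(½ - 2)))/3 = -20 + 7*(2*((-5 + 1) - 1*(-2)*(-3/2)))/3 = -20 + 7*(2*(-4 - 3))/3 = -20 + 7*(2*(-7))/3 = -20 + (7/3)*(-14) = -20 - 98/3 = -158/3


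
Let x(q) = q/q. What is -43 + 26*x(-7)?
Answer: -17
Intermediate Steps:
x(q) = 1
-43 + 26*x(-7) = -43 + 26*1 = -43 + 26 = -17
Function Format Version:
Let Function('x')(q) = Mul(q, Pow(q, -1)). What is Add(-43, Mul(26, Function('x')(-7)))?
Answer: -17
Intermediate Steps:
Function('x')(q) = 1
Add(-43, Mul(26, Function('x')(-7))) = Add(-43, Mul(26, 1)) = Add(-43, 26) = -17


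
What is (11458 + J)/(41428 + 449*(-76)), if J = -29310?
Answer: -4463/1826 ≈ -2.4441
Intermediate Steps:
(11458 + J)/(41428 + 449*(-76)) = (11458 - 29310)/(41428 + 449*(-76)) = -17852/(41428 - 34124) = -17852/7304 = -17852*1/7304 = -4463/1826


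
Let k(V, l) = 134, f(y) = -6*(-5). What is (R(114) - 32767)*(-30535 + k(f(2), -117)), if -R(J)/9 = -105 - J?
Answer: 936229196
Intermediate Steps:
f(y) = 30
R(J) = 945 + 9*J (R(J) = -9*(-105 - J) = 945 + 9*J)
(R(114) - 32767)*(-30535 + k(f(2), -117)) = ((945 + 9*114) - 32767)*(-30535 + 134) = ((945 + 1026) - 32767)*(-30401) = (1971 - 32767)*(-30401) = -30796*(-30401) = 936229196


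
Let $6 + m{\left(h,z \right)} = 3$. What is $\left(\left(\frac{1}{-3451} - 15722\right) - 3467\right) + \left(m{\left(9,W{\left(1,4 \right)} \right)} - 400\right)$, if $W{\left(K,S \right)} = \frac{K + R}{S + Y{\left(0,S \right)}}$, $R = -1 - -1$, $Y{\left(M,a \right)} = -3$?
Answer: $- \frac{67611993}{3451} \approx -19592.0$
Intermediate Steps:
$R = 0$ ($R = -1 + 1 = 0$)
$W{\left(K,S \right)} = \frac{K}{-3 + S}$ ($W{\left(K,S \right)} = \frac{K + 0}{S - 3} = \frac{K}{-3 + S}$)
$m{\left(h,z \right)} = -3$ ($m{\left(h,z \right)} = -6 + 3 = -3$)
$\left(\left(\frac{1}{-3451} - 15722\right) - 3467\right) + \left(m{\left(9,W{\left(1,4 \right)} \right)} - 400\right) = \left(\left(\frac{1}{-3451} - 15722\right) - 3467\right) - 403 = \left(\left(- \frac{1}{3451} - 15722\right) - 3467\right) - 403 = \left(- \frac{54256623}{3451} - 3467\right) - 403 = - \frac{66221240}{3451} - 403 = - \frac{67611993}{3451}$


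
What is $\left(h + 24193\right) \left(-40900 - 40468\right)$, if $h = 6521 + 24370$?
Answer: $-4482074912$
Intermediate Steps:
$h = 30891$
$\left(h + 24193\right) \left(-40900 - 40468\right) = \left(30891 + 24193\right) \left(-40900 - 40468\right) = 55084 \left(-81368\right) = -4482074912$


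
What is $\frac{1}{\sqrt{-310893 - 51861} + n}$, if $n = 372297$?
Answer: $\frac{124099}{46201806321} - \frac{i \sqrt{40306}}{46201806321} \approx 2.686 \cdot 10^{-6} - 4.3454 \cdot 10^{-9} i$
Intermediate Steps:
$\frac{1}{\sqrt{-310893 - 51861} + n} = \frac{1}{\sqrt{-310893 - 51861} + 372297} = \frac{1}{\sqrt{-362754} + 372297} = \frac{1}{3 i \sqrt{40306} + 372297} = \frac{1}{372297 + 3 i \sqrt{40306}}$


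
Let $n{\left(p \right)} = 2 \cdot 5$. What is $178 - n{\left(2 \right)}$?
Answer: $168$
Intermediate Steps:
$n{\left(p \right)} = 10$
$178 - n{\left(2 \right)} = 178 - 10 = 168$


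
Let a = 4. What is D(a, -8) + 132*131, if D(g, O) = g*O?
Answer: 17260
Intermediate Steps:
D(g, O) = O*g
D(a, -8) + 132*131 = -8*4 + 132*131 = -32 + 17292 = 17260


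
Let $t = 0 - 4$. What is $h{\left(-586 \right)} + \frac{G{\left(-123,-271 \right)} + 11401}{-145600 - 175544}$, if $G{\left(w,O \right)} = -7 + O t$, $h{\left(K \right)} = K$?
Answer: $- \frac{94101431}{160572} \approx -586.04$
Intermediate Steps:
$t = -4$ ($t = 0 - 4 = -4$)
$G{\left(w,O \right)} = -7 - 4 O$ ($G{\left(w,O \right)} = -7 + O \left(-4\right) = -7 - 4 O$)
$h{\left(-586 \right)} + \frac{G{\left(-123,-271 \right)} + 11401}{-145600 - 175544} = -586 + \frac{\left(-7 - -1084\right) + 11401}{-145600 - 175544} = -586 + \frac{\left(-7 + 1084\right) + 11401}{-321144} = -586 + \left(1077 + 11401\right) \left(- \frac{1}{321144}\right) = -586 + 12478 \left(- \frac{1}{321144}\right) = -586 - \frac{6239}{160572} = - \frac{94101431}{160572}$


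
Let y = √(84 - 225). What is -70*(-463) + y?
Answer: 32410 + I*√141 ≈ 32410.0 + 11.874*I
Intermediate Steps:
y = I*√141 (y = √(-141) = I*√141 ≈ 11.874*I)
-70*(-463) + y = -70*(-463) + I*√141 = 32410 + I*√141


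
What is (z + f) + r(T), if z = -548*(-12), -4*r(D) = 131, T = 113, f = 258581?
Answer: 1060497/4 ≈ 2.6512e+5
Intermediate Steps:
r(D) = -131/4 (r(D) = -¼*131 = -131/4)
z = 6576
(z + f) + r(T) = (6576 + 258581) - 131/4 = 265157 - 131/4 = 1060497/4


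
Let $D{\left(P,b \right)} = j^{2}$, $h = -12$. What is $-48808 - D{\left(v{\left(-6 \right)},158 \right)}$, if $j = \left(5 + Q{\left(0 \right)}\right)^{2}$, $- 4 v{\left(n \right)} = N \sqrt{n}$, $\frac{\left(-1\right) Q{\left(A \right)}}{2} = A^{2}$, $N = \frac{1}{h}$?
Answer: $-49433$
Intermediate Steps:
$N = - \frac{1}{12}$ ($N = \frac{1}{-12} = - \frac{1}{12} \approx -0.083333$)
$Q{\left(A \right)} = - 2 A^{2}$
$v{\left(n \right)} = \frac{\sqrt{n}}{48}$ ($v{\left(n \right)} = - \frac{\left(- \frac{1}{12}\right) \sqrt{n}}{4} = \frac{\sqrt{n}}{48}$)
$j = 25$ ($j = \left(5 - 2 \cdot 0^{2}\right)^{2} = \left(5 - 0\right)^{2} = \left(5 + 0\right)^{2} = 5^{2} = 25$)
$D{\left(P,b \right)} = 625$ ($D{\left(P,b \right)} = 25^{2} = 625$)
$-48808 - D{\left(v{\left(-6 \right)},158 \right)} = -48808 - 625 = -49433$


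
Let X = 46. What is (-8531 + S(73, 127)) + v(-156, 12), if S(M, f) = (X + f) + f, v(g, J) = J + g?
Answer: -8375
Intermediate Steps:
S(M, f) = 46 + 2*f (S(M, f) = (46 + f) + f = 46 + 2*f)
(-8531 + S(73, 127)) + v(-156, 12) = (-8531 + (46 + 2*127)) + (12 - 156) = (-8531 + (46 + 254)) - 144 = (-8531 + 300) - 144 = -8231 - 144 = -8375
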